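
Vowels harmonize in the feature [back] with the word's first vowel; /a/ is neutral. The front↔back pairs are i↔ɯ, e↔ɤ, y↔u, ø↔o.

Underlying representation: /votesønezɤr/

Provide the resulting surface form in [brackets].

[votɤsonɤzɤr]

/e/ harmonizes with /o/ ([+back]) → [ɤ]
/ø/ harmonizes with /o/ ([+back]) → [o]
/e/ harmonizes with /o/ ([+back]) → [ɤ]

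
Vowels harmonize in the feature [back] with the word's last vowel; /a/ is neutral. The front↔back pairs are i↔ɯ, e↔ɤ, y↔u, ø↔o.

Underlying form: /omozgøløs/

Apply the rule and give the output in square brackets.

[ømøzgøløs]

/o/ harmonizes with /ø/ ([-back]) → [ø]
/o/ harmonizes with /ø/ ([-back]) → [ø]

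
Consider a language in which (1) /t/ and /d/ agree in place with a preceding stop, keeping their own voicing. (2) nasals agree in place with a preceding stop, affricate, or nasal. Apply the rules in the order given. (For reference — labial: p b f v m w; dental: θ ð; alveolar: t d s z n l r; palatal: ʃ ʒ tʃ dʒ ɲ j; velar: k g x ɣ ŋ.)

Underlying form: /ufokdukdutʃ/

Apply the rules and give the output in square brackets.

Rule 1: /d/ after /k/ (velar) → [g]
Rule 1: /d/ after /k/ (velar) → [g]
After rule 1: ufokgukgutʃ
Rule 2: no segment meets the rule's conditions; no change.

[ufokgukgutʃ]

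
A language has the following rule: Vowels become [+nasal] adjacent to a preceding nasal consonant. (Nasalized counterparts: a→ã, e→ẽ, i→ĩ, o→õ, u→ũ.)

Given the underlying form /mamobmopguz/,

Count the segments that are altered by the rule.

/a/ after nasal /m/ → [ã]
/o/ after nasal /m/ → [õ]
/o/ after nasal /m/ → [õ]
3 segments change.

3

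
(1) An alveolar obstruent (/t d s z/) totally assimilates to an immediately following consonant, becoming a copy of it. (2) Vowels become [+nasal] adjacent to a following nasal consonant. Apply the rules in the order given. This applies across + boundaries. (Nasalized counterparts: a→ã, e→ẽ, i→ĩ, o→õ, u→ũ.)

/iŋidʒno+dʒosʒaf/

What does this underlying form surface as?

[ĩŋidʒno+dʒoʒʒaf]

Rule 1: /s/ before /ʒ/ → [ʒ] (total assimilation)
After rule 1: iŋidʒno+dʒoʒʒaf
Rule 2: /i/ before nasal /ŋ/ → [ĩ]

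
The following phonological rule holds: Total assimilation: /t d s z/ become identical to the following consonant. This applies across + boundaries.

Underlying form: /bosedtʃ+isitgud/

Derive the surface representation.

[bosetʃtʃ+isiggud]

/d/ before /tʃ/ → [tʃ] (total assimilation)
/t/ before /g/ → [g] (total assimilation)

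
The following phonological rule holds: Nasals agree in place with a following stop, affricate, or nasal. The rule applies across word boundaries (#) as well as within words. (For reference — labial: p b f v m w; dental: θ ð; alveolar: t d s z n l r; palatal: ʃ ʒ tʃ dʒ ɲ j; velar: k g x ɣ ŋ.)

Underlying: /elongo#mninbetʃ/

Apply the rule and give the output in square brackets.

/n/ before /g/ (velar) → [ŋ]
/m/ before /n/ (alveolar) → [n]
/n/ before /b/ (labial) → [m]

[eloŋgo#nnimbetʃ]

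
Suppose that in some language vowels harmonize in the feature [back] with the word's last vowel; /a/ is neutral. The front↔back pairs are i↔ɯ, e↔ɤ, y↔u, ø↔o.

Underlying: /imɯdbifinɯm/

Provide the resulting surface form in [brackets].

[ɯmɯdbɯfɯnɯm]

/i/ harmonizes with /ɯ/ ([+back]) → [ɯ]
/i/ harmonizes with /ɯ/ ([+back]) → [ɯ]
/i/ harmonizes with /ɯ/ ([+back]) → [ɯ]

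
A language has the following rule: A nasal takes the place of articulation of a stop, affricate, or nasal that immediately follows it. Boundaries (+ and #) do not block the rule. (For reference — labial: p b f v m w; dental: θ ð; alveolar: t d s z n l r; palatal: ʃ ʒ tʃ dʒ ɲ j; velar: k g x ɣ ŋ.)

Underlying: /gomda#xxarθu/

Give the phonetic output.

[gonda#xxarθu]

/m/ before /d/ (alveolar) → [n]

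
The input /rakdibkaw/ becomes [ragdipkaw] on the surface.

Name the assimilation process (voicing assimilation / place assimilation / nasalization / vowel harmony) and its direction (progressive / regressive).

/k/→[g] /b/→[p].
Each target copies a feature from the following segment, so the direction is regressive.

voicing assimilation, regressive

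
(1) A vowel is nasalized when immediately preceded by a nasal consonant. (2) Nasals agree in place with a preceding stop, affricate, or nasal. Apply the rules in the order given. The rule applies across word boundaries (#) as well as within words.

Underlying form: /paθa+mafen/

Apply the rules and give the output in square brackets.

Rule 1: /a/ after nasal /m/ → [ã]
After rule 1: paθa+mãfen
Rule 2: no segment meets the rule's conditions; no change.

[paθa+mãfen]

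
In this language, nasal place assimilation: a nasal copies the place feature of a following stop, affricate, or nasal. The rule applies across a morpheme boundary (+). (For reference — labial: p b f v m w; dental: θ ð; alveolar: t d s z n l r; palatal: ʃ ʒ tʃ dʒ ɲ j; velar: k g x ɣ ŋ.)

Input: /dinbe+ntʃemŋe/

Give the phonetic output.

[dimbe+ɲtʃeŋŋe]

/n/ before /b/ (labial) → [m]
/n/ before /tʃ/ (palatal) → [ɲ]
/m/ before /ŋ/ (velar) → [ŋ]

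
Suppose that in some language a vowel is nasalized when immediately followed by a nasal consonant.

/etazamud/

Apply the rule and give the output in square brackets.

/a/ before nasal /m/ → [ã]

[etazãmud]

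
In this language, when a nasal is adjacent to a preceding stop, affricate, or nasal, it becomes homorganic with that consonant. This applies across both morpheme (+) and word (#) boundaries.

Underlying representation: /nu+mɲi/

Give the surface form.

[nu+mmi]

/ɲ/ after /m/ (labial) → [m]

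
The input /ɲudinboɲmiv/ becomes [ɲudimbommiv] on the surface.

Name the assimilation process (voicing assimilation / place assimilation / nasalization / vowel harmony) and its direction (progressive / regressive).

/n/→[m] /ɲ/→[m].
Each target copies a feature from the following segment, so the direction is regressive.

place assimilation, regressive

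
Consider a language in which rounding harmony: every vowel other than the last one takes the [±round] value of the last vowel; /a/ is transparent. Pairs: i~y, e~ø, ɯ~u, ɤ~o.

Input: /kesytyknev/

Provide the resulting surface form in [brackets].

[kesitiknev]

/y/ harmonizes with /e/ ([-round]) → [i]
/y/ harmonizes with /e/ ([-round]) → [i]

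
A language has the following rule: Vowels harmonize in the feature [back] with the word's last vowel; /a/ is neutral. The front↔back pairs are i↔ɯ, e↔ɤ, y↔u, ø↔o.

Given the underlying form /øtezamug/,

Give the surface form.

[otɤzamug]

/ø/ harmonizes with /u/ ([+back]) → [o]
/e/ harmonizes with /u/ ([+back]) → [ɤ]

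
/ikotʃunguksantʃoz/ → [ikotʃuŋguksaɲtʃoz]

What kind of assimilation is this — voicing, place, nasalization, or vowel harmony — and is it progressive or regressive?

place assimilation, regressive

/n/→[ŋ] /n/→[ɲ].
Each target copies a feature from the following segment, so the direction is regressive.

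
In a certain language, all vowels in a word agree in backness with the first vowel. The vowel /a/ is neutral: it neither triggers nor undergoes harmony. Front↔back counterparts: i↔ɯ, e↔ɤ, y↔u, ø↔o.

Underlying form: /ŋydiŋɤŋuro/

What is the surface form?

/ɤ/ harmonizes with /y/ ([-back]) → [e]
/u/ harmonizes with /y/ ([-back]) → [y]
/o/ harmonizes with /y/ ([-back]) → [ø]

[ŋydiŋeŋyrø]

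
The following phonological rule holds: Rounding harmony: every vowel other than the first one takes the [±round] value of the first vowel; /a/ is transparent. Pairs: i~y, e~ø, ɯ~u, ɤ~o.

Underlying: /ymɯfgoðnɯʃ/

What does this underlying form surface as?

[ymufgoðnuʃ]

/ɯ/ harmonizes with /y/ ([+round]) → [u]
/ɯ/ harmonizes with /y/ ([+round]) → [u]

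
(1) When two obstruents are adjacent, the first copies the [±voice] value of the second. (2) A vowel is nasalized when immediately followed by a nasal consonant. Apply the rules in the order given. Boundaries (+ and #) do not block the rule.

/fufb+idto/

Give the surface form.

[fuvb+itto]

Rule 1: /f/ before /b/ (voiced) → [v]
Rule 1: /d/ before /t/ (voiceless) → [t]
After rule 1: fuvb+itto
Rule 2: no segment meets the rule's conditions; no change.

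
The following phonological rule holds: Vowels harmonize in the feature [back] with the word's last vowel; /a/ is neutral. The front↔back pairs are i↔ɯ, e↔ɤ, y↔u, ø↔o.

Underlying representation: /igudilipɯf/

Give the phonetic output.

/i/ harmonizes with /ɯ/ ([+back]) → [ɯ]
/i/ harmonizes with /ɯ/ ([+back]) → [ɯ]
/i/ harmonizes with /ɯ/ ([+back]) → [ɯ]

[ɯgudɯlɯpɯf]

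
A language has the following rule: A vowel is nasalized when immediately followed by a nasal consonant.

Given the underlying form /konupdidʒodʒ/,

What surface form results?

[kõnupdidʒodʒ]

/o/ before nasal /n/ → [õ]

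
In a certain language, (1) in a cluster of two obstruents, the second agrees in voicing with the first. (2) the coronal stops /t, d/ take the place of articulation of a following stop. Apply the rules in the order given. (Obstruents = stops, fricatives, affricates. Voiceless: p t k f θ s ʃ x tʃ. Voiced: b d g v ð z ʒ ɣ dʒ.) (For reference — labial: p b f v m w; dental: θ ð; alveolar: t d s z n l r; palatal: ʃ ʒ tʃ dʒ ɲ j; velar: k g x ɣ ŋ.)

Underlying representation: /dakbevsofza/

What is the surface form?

Rule 1: /b/ after /k/ (voiceless) → [p]
Rule 1: /s/ after /v/ (voiced) → [z]
Rule 1: /z/ after /f/ (voiceless) → [s]
After rule 1: dakpevzofsa
Rule 2: no segment meets the rule's conditions; no change.

[dakpevzofsa]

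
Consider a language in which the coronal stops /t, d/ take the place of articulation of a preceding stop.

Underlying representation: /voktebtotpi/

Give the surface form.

/t/ after /k/ (velar) → [k]
/t/ after /b/ (labial) → [p]

[vokkebpotpi]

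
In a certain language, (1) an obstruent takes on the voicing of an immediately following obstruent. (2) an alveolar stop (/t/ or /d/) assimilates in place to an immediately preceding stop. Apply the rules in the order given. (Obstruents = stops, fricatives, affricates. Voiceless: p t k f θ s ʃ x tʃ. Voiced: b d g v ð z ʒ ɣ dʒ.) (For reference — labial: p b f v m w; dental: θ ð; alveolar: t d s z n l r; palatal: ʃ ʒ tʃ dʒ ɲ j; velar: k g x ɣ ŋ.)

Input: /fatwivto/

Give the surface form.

Rule 1: /v/ before /t/ (voiceless) → [f]
After rule 1: fatwifto
Rule 2: no segment meets the rule's conditions; no change.

[fatwifto]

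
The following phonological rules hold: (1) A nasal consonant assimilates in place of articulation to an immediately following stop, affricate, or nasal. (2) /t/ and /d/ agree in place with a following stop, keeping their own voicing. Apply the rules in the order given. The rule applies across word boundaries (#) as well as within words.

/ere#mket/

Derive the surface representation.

[ere#ŋket]

Rule 1: /m/ before /k/ (velar) → [ŋ]
After rule 1: ere#ŋket
Rule 2: no segment meets the rule's conditions; no change.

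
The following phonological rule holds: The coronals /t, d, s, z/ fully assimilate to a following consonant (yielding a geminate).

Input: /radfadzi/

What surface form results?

[raffazzi]

/d/ before /f/ → [f] (total assimilation)
/d/ before /z/ → [z] (total assimilation)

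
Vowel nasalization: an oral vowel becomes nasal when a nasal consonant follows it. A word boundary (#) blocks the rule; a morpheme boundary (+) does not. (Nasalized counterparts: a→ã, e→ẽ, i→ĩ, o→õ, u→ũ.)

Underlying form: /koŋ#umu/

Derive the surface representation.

/o/ before nasal /ŋ/ → [õ]
/u/ before nasal /m/ → [ũ]

[kõŋ#ũmu]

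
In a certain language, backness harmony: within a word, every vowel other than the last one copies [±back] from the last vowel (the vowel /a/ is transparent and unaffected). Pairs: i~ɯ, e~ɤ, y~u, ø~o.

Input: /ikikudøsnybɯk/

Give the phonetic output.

[ɯkɯkudosnubɯk]

/i/ harmonizes with /ɯ/ ([+back]) → [ɯ]
/i/ harmonizes with /ɯ/ ([+back]) → [ɯ]
/ø/ harmonizes with /ɯ/ ([+back]) → [o]
/y/ harmonizes with /ɯ/ ([+back]) → [u]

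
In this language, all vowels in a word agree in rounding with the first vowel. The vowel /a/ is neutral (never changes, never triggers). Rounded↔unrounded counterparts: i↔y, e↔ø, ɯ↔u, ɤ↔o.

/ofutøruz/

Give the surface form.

no segment meets the rule's conditions; no change.

[ofutøruz]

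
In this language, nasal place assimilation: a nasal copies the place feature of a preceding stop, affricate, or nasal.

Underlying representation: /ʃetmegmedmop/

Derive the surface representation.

/m/ after /t/ (alveolar) → [n]
/m/ after /g/ (velar) → [ŋ]
/m/ after /d/ (alveolar) → [n]

[ʃetnegŋednop]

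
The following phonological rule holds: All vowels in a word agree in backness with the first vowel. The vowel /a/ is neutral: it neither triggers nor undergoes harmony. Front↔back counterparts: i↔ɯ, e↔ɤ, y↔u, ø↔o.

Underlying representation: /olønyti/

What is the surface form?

[olonutɯ]

/ø/ harmonizes with /o/ ([+back]) → [o]
/y/ harmonizes with /o/ ([+back]) → [u]
/i/ harmonizes with /o/ ([+back]) → [ɯ]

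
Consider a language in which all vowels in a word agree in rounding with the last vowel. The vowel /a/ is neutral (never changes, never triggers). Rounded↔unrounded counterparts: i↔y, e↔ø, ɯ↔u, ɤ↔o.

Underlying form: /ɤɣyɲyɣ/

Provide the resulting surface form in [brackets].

[oɣyɲyɣ]

/ɤ/ harmonizes with /y/ ([+round]) → [o]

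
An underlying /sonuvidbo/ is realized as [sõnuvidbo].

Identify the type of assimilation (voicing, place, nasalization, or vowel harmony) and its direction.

/o/→[õ].
Each target copies a feature from the following segment, so the direction is regressive.

nasalization, regressive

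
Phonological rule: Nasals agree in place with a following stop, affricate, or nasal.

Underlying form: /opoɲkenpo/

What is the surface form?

/ɲ/ before /k/ (velar) → [ŋ]
/n/ before /p/ (labial) → [m]

[opoŋkempo]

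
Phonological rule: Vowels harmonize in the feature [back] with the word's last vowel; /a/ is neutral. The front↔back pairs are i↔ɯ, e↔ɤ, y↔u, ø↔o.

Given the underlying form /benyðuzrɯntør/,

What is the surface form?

[benyðyzrintør]

/u/ harmonizes with /ø/ ([-back]) → [y]
/ɯ/ harmonizes with /ø/ ([-back]) → [i]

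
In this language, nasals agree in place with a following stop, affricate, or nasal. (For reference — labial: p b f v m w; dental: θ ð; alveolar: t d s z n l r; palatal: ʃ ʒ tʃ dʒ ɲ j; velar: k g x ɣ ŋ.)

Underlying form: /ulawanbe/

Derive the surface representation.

/n/ before /b/ (labial) → [m]

[ulawambe]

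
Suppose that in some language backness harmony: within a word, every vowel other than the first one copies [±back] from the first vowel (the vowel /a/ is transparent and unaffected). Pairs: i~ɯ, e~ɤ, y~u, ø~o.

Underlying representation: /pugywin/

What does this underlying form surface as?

/y/ harmonizes with /u/ ([+back]) → [u]
/i/ harmonizes with /u/ ([+back]) → [ɯ]

[puguwɯn]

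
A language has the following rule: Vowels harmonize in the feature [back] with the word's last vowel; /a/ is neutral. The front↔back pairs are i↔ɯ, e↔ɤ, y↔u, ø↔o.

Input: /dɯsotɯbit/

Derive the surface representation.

[disøtibit]

/ɯ/ harmonizes with /i/ ([-back]) → [i]
/o/ harmonizes with /i/ ([-back]) → [ø]
/ɯ/ harmonizes with /i/ ([-back]) → [i]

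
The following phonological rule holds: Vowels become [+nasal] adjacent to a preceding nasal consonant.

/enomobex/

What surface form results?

[enõmõbex]

/o/ after nasal /n/ → [õ]
/o/ after nasal /m/ → [õ]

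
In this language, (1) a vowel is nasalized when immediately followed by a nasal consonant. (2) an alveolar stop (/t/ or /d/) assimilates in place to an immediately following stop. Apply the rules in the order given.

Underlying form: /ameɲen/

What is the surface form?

Rule 1: /a/ before nasal /m/ → [ã]
Rule 1: /e/ before nasal /ɲ/ → [ẽ]
Rule 1: /e/ before nasal /n/ → [ẽ]
After rule 1: ãmẽɲẽn
Rule 2: no segment meets the rule's conditions; no change.

[ãmẽɲẽn]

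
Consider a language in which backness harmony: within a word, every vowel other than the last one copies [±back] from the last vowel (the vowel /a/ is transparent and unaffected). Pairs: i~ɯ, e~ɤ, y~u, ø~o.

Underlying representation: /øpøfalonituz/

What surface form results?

/ø/ harmonizes with /u/ ([+back]) → [o]
/ø/ harmonizes with /u/ ([+back]) → [o]
/i/ harmonizes with /u/ ([+back]) → [ɯ]

[opofalonɯtuz]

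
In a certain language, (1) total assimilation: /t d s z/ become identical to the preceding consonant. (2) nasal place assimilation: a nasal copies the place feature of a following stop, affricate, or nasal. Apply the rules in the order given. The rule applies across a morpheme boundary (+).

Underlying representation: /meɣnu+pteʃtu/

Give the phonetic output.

[meɣnu+ppeʃʃu]

Rule 1: /t/ after /p/ → [p] (total assimilation)
Rule 1: /t/ after /ʃ/ → [ʃ] (total assimilation)
After rule 1: meɣnu+ppeʃʃu
Rule 2: no segment meets the rule's conditions; no change.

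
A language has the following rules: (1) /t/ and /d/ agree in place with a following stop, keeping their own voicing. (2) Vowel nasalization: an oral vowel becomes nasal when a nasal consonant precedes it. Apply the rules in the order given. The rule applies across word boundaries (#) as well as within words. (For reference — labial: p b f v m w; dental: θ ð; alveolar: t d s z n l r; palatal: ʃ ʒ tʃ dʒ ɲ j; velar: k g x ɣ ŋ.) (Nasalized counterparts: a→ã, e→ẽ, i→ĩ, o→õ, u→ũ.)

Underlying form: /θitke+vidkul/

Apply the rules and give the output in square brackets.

Rule 1: /t/ before /k/ (velar) → [k]
Rule 1: /d/ before /k/ (velar) → [g]
After rule 1: θikke+vigkul
Rule 2: no segment meets the rule's conditions; no change.

[θikke+vigkul]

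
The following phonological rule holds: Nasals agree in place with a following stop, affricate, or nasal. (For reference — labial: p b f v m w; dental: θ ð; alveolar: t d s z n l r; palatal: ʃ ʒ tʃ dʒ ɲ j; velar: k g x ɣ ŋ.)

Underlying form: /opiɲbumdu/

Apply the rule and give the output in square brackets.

/ɲ/ before /b/ (labial) → [m]
/m/ before /d/ (alveolar) → [n]

[opimbundu]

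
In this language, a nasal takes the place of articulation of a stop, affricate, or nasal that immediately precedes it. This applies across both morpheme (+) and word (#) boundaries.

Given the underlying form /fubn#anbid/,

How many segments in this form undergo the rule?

/n/ after /b/ (labial) → [m]
1 segment changes.

1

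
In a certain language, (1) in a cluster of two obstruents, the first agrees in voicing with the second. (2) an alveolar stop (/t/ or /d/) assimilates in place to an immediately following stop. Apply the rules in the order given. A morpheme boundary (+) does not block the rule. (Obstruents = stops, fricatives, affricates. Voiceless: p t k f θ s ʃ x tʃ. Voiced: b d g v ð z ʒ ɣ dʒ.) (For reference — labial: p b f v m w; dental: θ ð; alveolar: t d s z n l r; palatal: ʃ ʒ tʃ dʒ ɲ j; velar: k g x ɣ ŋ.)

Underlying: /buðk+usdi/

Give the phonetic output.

Rule 1: /ð/ before /k/ (voiceless) → [θ]
Rule 1: /s/ before /d/ (voiced) → [z]
After rule 1: buθk+uzdi
Rule 2: no segment meets the rule's conditions; no change.

[buθk+uzdi]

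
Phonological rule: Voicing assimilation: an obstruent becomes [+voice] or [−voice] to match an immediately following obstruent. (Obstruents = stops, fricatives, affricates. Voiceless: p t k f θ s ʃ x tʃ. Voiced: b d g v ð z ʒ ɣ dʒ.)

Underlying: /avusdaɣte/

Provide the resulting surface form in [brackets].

[avuzdaxte]

/s/ before /d/ (voiced) → [z]
/ɣ/ before /t/ (voiceless) → [x]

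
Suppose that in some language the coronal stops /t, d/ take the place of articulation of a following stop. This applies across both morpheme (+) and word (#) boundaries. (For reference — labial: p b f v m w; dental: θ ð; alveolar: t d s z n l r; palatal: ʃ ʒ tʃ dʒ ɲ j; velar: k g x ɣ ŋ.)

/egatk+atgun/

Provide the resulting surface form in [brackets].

/t/ before /k/ (velar) → [k]
/t/ before /g/ (velar) → [k]

[egakk+akgun]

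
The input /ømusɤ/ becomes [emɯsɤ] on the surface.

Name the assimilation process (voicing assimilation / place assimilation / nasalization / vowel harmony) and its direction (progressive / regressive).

/ø/→[e] /u/→[ɯ].
Vowels agree with the last vowel, so the harmony is regressive.

vowel harmony, regressive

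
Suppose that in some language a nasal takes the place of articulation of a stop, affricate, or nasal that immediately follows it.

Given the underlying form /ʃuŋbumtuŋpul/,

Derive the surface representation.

[ʃumbuntumpul]

/ŋ/ before /b/ (labial) → [m]
/m/ before /t/ (alveolar) → [n]
/ŋ/ before /p/ (labial) → [m]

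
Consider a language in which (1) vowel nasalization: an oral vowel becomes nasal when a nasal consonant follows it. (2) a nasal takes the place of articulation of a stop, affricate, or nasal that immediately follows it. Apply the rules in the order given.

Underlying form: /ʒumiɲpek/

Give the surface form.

[ʒũmĩmpek]

Rule 1: /u/ before nasal /m/ → [ũ]
Rule 1: /i/ before nasal /ɲ/ → [ĩ]
After rule 1: ʒũmĩɲpek
Rule 2: /ɲ/ before /p/ (labial) → [m]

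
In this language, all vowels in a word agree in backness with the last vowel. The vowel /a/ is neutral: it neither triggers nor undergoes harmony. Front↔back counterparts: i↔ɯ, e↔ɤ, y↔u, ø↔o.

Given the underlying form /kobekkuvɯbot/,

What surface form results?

/e/ harmonizes with /o/ ([+back]) → [ɤ]

[kobɤkkuvɯbot]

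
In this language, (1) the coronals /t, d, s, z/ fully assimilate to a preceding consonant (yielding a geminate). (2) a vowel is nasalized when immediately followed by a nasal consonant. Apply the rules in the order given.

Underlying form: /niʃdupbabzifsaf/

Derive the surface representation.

Rule 1: /d/ after /ʃ/ → [ʃ] (total assimilation)
Rule 1: /z/ after /b/ → [b] (total assimilation)
Rule 1: /s/ after /f/ → [f] (total assimilation)
After rule 1: niʃʃupbabbiffaf
Rule 2: no segment meets the rule's conditions; no change.

[niʃʃupbabbiffaf]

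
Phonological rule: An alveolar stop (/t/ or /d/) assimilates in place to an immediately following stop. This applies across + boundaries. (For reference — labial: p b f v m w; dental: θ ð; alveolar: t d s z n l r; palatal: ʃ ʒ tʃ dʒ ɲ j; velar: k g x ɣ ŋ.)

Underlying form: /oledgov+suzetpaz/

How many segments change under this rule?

2

/d/ before /g/ (velar) → [g]
/t/ before /p/ (labial) → [p]
2 segments change.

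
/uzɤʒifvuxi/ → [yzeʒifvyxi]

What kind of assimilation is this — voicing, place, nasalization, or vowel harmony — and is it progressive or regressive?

vowel harmony, regressive

/u/→[y] /ɤ/→[e] /u/→[y].
Vowels agree with the last vowel, so the harmony is regressive.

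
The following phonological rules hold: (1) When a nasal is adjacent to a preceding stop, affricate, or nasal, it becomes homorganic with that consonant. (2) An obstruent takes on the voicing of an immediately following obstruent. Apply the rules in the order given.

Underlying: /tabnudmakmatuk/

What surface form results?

Rule 1: /n/ after /b/ (labial) → [m]
Rule 1: /m/ after /d/ (alveolar) → [n]
Rule 1: /m/ after /k/ (velar) → [ŋ]
After rule 1: tabmudnakŋatuk
Rule 2: no segment meets the rule's conditions; no change.

[tabmudnakŋatuk]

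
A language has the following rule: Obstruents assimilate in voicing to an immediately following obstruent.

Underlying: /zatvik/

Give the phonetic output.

[zadvik]

/t/ before /v/ (voiced) → [d]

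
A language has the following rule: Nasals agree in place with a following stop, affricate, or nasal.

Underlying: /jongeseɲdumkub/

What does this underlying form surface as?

[joŋgesenduŋkub]

/n/ before /g/ (velar) → [ŋ]
/ɲ/ before /d/ (alveolar) → [n]
/m/ before /k/ (velar) → [ŋ]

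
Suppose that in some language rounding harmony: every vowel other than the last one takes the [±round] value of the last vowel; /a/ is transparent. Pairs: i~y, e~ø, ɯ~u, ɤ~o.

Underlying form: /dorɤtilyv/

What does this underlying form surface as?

/ɤ/ harmonizes with /y/ ([+round]) → [o]
/i/ harmonizes with /y/ ([+round]) → [y]

[dorotylyv]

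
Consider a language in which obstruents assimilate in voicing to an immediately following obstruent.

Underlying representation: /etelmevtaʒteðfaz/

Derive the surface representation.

[etelmeftaʃteθfaz]

/v/ before /t/ (voiceless) → [f]
/ʒ/ before /t/ (voiceless) → [ʃ]
/ð/ before /f/ (voiceless) → [θ]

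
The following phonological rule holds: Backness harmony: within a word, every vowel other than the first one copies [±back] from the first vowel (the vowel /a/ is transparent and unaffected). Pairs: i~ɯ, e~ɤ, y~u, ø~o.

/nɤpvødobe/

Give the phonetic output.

[nɤpvodobɤ]

/ø/ harmonizes with /ɤ/ ([+back]) → [o]
/e/ harmonizes with /ɤ/ ([+back]) → [ɤ]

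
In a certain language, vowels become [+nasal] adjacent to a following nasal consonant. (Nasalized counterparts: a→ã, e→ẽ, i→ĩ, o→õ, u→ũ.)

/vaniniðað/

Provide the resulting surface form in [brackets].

[vãnĩniðað]

/a/ before nasal /n/ → [ã]
/i/ before nasal /n/ → [ĩ]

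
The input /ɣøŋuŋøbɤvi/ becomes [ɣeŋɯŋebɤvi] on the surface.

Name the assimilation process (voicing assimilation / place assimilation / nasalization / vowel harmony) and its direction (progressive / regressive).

vowel harmony, regressive

/ø/→[e] /u/→[ɯ] /ø/→[e].
Vowels agree with the last vowel, so the harmony is regressive.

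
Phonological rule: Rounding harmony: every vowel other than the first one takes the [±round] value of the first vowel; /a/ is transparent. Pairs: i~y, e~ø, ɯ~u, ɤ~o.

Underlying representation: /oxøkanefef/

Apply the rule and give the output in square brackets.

/e/ harmonizes with /o/ ([+round]) → [ø]
/e/ harmonizes with /o/ ([+round]) → [ø]

[oxøkanøføf]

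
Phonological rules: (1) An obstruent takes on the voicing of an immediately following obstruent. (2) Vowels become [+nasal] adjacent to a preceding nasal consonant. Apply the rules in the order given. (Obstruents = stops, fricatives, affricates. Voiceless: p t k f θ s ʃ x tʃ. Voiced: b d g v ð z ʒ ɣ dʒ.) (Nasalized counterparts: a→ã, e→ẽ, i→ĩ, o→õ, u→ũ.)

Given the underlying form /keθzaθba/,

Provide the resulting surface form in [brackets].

Rule 1: /θ/ before /z/ (voiced) → [ð]
Rule 1: /θ/ before /b/ (voiced) → [ð]
After rule 1: keðzaðba
Rule 2: no segment meets the rule's conditions; no change.

[keðzaðba]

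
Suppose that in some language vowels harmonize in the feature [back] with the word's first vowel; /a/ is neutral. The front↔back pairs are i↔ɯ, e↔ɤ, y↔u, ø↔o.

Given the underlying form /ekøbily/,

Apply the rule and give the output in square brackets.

no segment meets the rule's conditions; no change.

[ekøbily]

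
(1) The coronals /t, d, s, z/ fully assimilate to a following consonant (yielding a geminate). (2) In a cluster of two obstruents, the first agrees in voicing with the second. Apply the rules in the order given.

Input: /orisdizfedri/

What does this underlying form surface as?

Rule 1: /s/ before /d/ → [d] (total assimilation)
Rule 1: /z/ before /f/ → [f] (total assimilation)
Rule 1: /d/ before /r/ → [r] (total assimilation)
After rule 1: oriddifferri
Rule 2: no segment meets the rule's conditions; no change.

[oriddifferri]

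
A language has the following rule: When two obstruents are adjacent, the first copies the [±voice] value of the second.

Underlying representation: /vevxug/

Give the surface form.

[vefxug]

/v/ before /x/ (voiceless) → [f]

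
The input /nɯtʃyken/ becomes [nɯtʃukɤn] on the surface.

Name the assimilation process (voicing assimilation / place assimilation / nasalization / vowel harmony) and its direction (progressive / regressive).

/y/→[u] /e/→[ɤ].
Vowels agree with the first vowel, so the harmony is progressive.

vowel harmony, progressive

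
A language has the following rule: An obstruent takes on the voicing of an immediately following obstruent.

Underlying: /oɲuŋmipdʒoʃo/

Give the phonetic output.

/p/ before /dʒ/ (voiced) → [b]

[oɲuŋmibdʒoʃo]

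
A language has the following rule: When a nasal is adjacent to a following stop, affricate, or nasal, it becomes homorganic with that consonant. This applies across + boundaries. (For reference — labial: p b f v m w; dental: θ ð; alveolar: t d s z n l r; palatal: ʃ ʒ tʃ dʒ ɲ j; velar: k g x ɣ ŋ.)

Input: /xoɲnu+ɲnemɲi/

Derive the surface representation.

/ɲ/ before /n/ (alveolar) → [n]
/ɲ/ before /n/ (alveolar) → [n]
/m/ before /ɲ/ (palatal) → [ɲ]

[xonnu+nneɲɲi]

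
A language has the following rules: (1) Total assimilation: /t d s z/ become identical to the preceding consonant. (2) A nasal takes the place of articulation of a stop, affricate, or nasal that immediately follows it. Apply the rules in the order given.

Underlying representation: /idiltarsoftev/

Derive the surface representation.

[idillarroffev]

Rule 1: /t/ after /l/ → [l] (total assimilation)
Rule 1: /s/ after /r/ → [r] (total assimilation)
Rule 1: /t/ after /f/ → [f] (total assimilation)
After rule 1: idillarroffev
Rule 2: no segment meets the rule's conditions; no change.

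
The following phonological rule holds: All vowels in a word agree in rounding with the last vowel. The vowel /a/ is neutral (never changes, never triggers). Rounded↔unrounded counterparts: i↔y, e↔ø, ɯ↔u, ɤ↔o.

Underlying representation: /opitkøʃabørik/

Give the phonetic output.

/o/ harmonizes with /i/ ([-round]) → [ɤ]
/ø/ harmonizes with /i/ ([-round]) → [e]
/ø/ harmonizes with /i/ ([-round]) → [e]

[ɤpitkeʃaberik]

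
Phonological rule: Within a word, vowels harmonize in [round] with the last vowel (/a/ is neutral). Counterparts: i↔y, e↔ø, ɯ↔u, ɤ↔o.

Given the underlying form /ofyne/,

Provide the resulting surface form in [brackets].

/o/ harmonizes with /e/ ([-round]) → [ɤ]
/y/ harmonizes with /e/ ([-round]) → [i]

[ɤfine]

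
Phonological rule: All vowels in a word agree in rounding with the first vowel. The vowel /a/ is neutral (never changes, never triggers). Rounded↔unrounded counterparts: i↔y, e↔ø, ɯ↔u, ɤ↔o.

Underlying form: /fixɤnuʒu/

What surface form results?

/u/ harmonizes with /i/ ([-round]) → [ɯ]
/u/ harmonizes with /i/ ([-round]) → [ɯ]

[fixɤnɯʒɯ]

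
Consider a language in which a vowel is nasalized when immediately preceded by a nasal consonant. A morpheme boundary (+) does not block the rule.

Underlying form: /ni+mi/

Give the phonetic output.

[nĩ+mĩ]

/i/ after nasal /n/ → [ĩ]
/i/ after nasal /m/ → [ĩ]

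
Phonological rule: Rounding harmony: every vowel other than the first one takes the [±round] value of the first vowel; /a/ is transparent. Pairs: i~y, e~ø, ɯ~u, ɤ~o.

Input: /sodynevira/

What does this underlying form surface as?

/e/ harmonizes with /o/ ([+round]) → [ø]
/i/ harmonizes with /o/ ([+round]) → [y]

[sodynøvyra]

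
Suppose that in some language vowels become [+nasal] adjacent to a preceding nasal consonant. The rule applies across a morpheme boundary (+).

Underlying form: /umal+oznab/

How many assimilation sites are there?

/a/ after nasal /m/ → [ã]
/a/ after nasal /n/ → [ã]
2 segments change.

2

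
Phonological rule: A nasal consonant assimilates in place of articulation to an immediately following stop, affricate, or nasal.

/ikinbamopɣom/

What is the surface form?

[ikimbamopɣom]

/n/ before /b/ (labial) → [m]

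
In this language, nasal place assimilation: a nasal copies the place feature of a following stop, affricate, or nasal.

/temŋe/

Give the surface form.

/m/ before /ŋ/ (velar) → [ŋ]

[teŋŋe]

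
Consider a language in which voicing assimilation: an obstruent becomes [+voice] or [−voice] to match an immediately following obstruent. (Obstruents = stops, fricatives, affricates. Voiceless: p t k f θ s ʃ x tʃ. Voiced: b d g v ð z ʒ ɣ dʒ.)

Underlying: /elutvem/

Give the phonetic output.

[eludvem]

/t/ before /v/ (voiced) → [d]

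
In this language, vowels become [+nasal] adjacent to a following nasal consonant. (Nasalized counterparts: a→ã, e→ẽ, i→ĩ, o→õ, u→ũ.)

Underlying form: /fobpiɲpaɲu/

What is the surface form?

/i/ before nasal /ɲ/ → [ĩ]
/a/ before nasal /ɲ/ → [ã]

[fobpĩɲpãɲu]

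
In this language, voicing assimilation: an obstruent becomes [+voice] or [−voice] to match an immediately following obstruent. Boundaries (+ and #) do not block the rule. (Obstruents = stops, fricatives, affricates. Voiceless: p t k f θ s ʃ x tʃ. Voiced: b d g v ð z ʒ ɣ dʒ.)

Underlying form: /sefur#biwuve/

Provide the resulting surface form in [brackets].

no segment meets the rule's conditions; no change.

[sefur#biwuve]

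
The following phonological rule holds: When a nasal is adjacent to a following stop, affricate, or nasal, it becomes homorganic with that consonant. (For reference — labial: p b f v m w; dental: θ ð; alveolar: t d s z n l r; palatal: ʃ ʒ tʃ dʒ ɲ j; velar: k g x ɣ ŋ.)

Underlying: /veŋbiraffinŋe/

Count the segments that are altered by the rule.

2

/ŋ/ before /b/ (labial) → [m]
/n/ before /ŋ/ (velar) → [ŋ]
2 segments change.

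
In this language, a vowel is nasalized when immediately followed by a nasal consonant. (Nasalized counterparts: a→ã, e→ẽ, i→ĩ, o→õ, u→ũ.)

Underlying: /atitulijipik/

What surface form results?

no segment meets the rule's conditions; no change.

[atitulijipik]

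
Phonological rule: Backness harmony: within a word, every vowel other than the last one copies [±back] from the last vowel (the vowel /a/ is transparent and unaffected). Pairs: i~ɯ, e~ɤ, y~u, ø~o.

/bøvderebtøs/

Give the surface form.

[bøvderebtøs]

no segment meets the rule's conditions; no change.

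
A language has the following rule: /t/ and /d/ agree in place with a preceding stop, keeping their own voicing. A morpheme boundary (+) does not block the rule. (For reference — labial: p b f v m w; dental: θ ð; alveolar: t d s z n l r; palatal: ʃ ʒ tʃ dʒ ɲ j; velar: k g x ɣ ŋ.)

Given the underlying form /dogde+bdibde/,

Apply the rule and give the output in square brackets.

/d/ after /g/ (velar) → [g]
/d/ after /b/ (labial) → [b]
/d/ after /b/ (labial) → [b]

[dogge+bbibbe]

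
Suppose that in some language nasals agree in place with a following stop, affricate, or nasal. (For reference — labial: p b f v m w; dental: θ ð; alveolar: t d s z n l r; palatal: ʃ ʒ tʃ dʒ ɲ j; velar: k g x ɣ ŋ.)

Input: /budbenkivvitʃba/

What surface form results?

/n/ before /k/ (velar) → [ŋ]

[budbeŋkivvitʃba]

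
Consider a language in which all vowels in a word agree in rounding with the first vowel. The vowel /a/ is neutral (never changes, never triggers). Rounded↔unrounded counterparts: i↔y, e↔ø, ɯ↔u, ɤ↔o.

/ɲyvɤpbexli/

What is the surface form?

[ɲyvopbøxly]

/ɤ/ harmonizes with /y/ ([+round]) → [o]
/e/ harmonizes with /y/ ([+round]) → [ø]
/i/ harmonizes with /y/ ([+round]) → [y]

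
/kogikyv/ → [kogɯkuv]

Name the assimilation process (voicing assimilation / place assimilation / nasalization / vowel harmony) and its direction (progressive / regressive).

vowel harmony, progressive

/i/→[ɯ] /y/→[u].
Vowels agree with the first vowel, so the harmony is progressive.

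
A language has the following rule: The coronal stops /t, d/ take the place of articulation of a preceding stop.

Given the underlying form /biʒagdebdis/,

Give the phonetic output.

[biʒaggebbis]

/d/ after /g/ (velar) → [g]
/d/ after /b/ (labial) → [b]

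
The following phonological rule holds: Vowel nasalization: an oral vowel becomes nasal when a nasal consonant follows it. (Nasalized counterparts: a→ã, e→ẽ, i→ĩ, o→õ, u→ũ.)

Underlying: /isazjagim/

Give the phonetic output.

/i/ before nasal /m/ → [ĩ]

[isazjagĩm]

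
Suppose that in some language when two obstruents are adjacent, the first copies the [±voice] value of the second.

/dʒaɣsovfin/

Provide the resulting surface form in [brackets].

/ɣ/ before /s/ (voiceless) → [x]
/v/ before /f/ (voiceless) → [f]

[dʒaxsoffin]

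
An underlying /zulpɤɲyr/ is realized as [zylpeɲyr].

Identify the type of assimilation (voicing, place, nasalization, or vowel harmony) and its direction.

/u/→[y] /ɤ/→[e].
Vowels agree with the last vowel, so the harmony is regressive.

vowel harmony, regressive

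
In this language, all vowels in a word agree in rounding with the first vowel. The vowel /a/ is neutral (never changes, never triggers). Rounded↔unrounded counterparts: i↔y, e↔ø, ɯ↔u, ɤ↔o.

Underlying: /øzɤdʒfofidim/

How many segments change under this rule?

/ɤ/ harmonizes with /ø/ ([+round]) → [o]
/i/ harmonizes with /ø/ ([+round]) → [y]
/i/ harmonizes with /ø/ ([+round]) → [y]
3 segments change.

3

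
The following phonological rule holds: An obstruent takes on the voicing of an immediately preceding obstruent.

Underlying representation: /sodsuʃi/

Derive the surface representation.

/s/ after /d/ (voiced) → [z]

[sodzuʃi]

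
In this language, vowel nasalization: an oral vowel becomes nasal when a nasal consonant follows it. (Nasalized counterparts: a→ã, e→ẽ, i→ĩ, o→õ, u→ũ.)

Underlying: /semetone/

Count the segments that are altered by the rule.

/e/ before nasal /m/ → [ẽ]
/o/ before nasal /n/ → [õ]
2 segments change.

2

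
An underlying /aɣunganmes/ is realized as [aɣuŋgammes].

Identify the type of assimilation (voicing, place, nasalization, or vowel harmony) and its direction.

/n/→[ŋ] /n/→[m].
Each target copies a feature from the following segment, so the direction is regressive.

place assimilation, regressive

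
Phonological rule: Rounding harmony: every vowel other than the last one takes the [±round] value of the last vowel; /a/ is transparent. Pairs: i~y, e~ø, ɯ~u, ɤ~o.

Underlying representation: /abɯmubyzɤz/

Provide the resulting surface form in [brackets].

/u/ harmonizes with /ɤ/ ([-round]) → [ɯ]
/y/ harmonizes with /ɤ/ ([-round]) → [i]

[abɯmɯbizɤz]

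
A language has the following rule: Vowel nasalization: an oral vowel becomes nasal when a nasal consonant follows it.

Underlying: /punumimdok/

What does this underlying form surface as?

/u/ before nasal /n/ → [ũ]
/u/ before nasal /m/ → [ũ]
/i/ before nasal /m/ → [ĩ]

[pũnũmĩmdok]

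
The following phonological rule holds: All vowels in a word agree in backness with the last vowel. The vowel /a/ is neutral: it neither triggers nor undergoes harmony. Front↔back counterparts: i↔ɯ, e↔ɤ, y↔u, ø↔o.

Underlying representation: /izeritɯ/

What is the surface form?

[ɯzɤrɯtɯ]

/i/ harmonizes with /ɯ/ ([+back]) → [ɯ]
/e/ harmonizes with /ɯ/ ([+back]) → [ɤ]
/i/ harmonizes with /ɯ/ ([+back]) → [ɯ]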